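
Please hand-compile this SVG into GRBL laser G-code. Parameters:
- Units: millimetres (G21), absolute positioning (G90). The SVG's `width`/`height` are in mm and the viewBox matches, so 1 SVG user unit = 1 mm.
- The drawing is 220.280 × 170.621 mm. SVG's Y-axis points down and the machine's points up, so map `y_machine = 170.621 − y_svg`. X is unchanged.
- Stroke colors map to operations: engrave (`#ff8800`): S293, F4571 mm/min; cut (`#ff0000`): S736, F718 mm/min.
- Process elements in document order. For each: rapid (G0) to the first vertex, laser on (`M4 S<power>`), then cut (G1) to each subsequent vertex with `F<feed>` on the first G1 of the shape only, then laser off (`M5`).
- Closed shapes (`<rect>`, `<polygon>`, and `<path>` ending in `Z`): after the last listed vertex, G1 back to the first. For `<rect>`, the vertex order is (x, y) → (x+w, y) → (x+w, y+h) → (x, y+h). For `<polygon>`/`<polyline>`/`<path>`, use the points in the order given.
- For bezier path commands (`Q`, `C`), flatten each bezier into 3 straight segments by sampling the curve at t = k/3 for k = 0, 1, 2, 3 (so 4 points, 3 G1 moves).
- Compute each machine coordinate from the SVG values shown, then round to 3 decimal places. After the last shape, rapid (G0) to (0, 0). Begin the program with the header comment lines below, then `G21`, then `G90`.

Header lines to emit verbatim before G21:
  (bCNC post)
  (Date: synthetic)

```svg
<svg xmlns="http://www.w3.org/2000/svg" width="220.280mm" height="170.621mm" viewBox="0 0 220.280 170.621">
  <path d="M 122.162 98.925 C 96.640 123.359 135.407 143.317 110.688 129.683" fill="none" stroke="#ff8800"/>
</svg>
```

(bCNC post)
(Date: synthetic)
G21
G90
G0 X122.162 Y71.696
M4 S293
G1 X113.337 Y49.832 F4571
G1 X118.977 Y37.423
G1 X110.688 Y40.938
M5
G0 X0.000 Y0.000

1 u = 1 mm; y_m = 170.621 − y.

[1] `<path>` cubic bezier, #ff8800→engrave S293 F4571: (122.162,71.696) → (113.337,49.832) → (118.977,37.423) → (110.688,40.938)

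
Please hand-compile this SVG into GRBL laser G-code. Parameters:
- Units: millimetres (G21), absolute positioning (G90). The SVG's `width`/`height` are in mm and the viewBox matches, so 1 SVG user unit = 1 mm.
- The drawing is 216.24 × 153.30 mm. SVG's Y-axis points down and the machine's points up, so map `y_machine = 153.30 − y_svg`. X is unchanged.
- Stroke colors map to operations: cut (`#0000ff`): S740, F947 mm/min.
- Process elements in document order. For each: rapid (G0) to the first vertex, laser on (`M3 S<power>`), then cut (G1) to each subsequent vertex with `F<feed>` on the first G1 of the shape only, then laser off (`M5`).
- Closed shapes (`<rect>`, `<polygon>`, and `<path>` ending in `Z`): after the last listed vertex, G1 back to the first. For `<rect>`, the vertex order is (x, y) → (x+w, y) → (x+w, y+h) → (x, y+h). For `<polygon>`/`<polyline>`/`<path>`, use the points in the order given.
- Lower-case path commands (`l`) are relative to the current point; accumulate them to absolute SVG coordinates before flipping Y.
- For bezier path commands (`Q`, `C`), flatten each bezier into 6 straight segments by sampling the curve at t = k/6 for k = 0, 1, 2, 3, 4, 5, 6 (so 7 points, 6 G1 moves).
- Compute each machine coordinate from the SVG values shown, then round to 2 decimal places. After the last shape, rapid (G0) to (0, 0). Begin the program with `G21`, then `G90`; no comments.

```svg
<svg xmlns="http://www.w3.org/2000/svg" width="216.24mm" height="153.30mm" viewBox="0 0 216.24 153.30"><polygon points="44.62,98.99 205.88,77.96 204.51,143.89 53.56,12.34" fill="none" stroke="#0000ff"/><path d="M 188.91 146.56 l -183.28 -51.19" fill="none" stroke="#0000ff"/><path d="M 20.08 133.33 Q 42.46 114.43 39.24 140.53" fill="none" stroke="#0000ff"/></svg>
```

G21
G90
G0 X44.62 Y54.31
M3 S740
G1 X205.88 Y75.34 F947
G1 X204.51 Y9.41
G1 X53.56 Y140.96
G1 X44.62 Y54.31
M5
G0 X188.91 Y6.74
M3 S740
G1 X5.63 Y57.93 F947
M5
G0 X20.08 Y19.97
M3 S740
G1 X26.83 Y25.02 F947
G1 X32.16 Y27.57
G1 X36.06 Y27.62
G1 X38.54 Y25.17
G1 X39.60 Y20.22
G1 X39.24 Y12.77
M5
G0 X0.00 Y0.00

1 u = 1 mm; y_m = 153.30 − y.

[1] `<polygon>` closed polygon, #0000ff→cut S740 F947: (44.62,54.31) → (205.88,75.34) → (204.51,9.41) → (53.56,140.96) → (44.62,54.31) (closed)

[2] `<path>` line segment, #0000ff→cut S740 F947: (188.91,6.74) → (5.63,57.93)

[3] `<path>` quadratic bezier, #0000ff→cut S740 F947: (20.08,19.97) → (26.83,25.02) → (32.16,27.57) → (36.06,27.62) → (38.54,25.17) → (39.60,20.22) → (39.24,12.77)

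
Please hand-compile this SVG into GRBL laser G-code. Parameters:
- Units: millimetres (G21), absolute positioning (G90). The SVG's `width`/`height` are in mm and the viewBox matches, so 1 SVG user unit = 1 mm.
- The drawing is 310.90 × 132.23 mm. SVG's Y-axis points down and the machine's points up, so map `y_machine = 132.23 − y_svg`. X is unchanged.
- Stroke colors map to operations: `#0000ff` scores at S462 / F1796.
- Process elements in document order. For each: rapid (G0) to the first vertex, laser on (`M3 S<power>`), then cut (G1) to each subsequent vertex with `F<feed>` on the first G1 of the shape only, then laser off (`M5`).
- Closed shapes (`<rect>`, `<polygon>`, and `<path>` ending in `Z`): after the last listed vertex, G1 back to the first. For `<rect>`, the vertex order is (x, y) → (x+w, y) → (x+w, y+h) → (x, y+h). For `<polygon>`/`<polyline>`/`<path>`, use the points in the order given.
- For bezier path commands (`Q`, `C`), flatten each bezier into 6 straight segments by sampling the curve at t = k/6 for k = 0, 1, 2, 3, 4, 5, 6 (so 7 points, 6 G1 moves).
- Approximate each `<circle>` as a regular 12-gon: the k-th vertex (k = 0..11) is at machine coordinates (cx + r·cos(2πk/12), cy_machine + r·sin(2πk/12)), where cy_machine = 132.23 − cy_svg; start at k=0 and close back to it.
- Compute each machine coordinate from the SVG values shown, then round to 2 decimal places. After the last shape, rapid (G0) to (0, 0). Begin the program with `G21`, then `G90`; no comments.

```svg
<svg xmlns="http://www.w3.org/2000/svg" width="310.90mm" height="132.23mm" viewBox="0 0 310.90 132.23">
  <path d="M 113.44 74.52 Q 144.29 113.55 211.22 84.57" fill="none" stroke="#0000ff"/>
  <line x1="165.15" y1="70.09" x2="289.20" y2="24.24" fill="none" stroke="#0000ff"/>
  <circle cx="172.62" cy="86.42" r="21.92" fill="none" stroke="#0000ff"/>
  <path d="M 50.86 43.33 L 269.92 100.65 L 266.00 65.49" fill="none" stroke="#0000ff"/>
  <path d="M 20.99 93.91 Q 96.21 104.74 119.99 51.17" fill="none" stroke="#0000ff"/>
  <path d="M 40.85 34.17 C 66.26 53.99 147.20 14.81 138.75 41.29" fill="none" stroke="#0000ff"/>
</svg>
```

G21
G90
G0 X113.44 Y57.71
M3 S462
G1 X124.73 Y46.59 F1796
G1 X138.02 Y39.25
G1 X153.31 Y35.68
G1 X170.61 Y35.90
G1 X189.91 Y39.89
G1 X211.22 Y47.66
M5
G0 X165.15 Y62.14
M3 S462
G1 X289.20 Y107.99 F1796
M5
G0 X194.54 Y45.81
M3 S462
G1 X191.60 Y56.77 F1796
G1 X183.58 Y64.79
G1 X172.62 Y67.73
G1 X161.66 Y64.79
G1 X153.64 Y56.77
G1 X150.70 Y45.81
G1 X153.64 Y34.85
G1 X161.66 Y26.83
G1 X172.62 Y23.89
G1 X183.58 Y26.83
G1 X191.60 Y34.85
G1 X194.54 Y45.81
M5
G0 X50.86 Y88.90
M3 S462
G1 X269.92 Y31.58 F1796
G1 X266.00 Y66.74
M5
G0 X20.99 Y38.32
M3 S462
G1 X44.63 Y36.50 F1796
G1 X65.42 Y38.26
G1 X83.35 Y43.59
G1 X98.42 Y52.50
G1 X110.63 Y64.99
G1 X119.99 Y81.06
M5
G0 X40.85 Y98.06
M3 S462
G1 X57.51 Y92.49 F1796
G1 X79.40 Y93.29
G1 X102.50 Y97.00
G1 X122.77 Y100.15
G1 X136.20 Y99.29
G1 X138.75 Y90.94
M5
G0 X0.00 Y0.00

Since the viewBox matches the mm dimensions, user units are millimetres directly. The only transform is the Y-flip y_m = 132.23 − y_svg.

Shape 1 is a quadratic bezier drawn with `<path>`. Its stroke #0000ff means score at S462, F1796. After flipping Y the toolpath is (113.44,57.71) → (124.73,46.59) → (138.02,39.25) → (153.31,35.68) → (170.61,35.90) → (189.91,39.89) → (211.22,47.66).

Shape 2 is a line segment drawn with `<line>`. Its stroke #0000ff means score at S462, F1796. After flipping Y the toolpath is (165.15,62.14) → (289.20,107.99).

Shape 3 is a circle drawn with `<circle>`. Its stroke #0000ff means score at S462, F1796. After flipping Y the toolpath is (194.54,45.81) → (191.60,56.77) → (183.58,64.79) → (172.62,67.73) → (161.66,64.79) → (153.64,56.77) → (150.70,45.81) → (153.64,34.85) → (161.66,26.83) → (172.62,23.89) → (183.58,26.83) → (191.60,34.85) → (194.54,45.81), returning to the start.

Shape 4 is a open polyline drawn with `<path>`. Its stroke #0000ff means score at S462, F1796. After flipping Y the toolpath is (50.86,88.90) → (269.92,31.58) → (266.00,66.74).

Shape 5 is a quadratic bezier drawn with `<path>`. Its stroke #0000ff means score at S462, F1796. After flipping Y the toolpath is (20.99,38.32) → (44.63,36.50) → (65.42,38.26) → (83.35,43.59) → (98.42,52.50) → (110.63,64.99) → (119.99,81.06).

Shape 6 is a cubic bezier drawn with `<path>`. Its stroke #0000ff means score at S462, F1796. After flipping Y the toolpath is (40.85,98.06) → (57.51,92.49) → (79.40,93.29) → (102.50,97.00) → (122.77,100.15) → (136.20,99.29) → (138.75,90.94).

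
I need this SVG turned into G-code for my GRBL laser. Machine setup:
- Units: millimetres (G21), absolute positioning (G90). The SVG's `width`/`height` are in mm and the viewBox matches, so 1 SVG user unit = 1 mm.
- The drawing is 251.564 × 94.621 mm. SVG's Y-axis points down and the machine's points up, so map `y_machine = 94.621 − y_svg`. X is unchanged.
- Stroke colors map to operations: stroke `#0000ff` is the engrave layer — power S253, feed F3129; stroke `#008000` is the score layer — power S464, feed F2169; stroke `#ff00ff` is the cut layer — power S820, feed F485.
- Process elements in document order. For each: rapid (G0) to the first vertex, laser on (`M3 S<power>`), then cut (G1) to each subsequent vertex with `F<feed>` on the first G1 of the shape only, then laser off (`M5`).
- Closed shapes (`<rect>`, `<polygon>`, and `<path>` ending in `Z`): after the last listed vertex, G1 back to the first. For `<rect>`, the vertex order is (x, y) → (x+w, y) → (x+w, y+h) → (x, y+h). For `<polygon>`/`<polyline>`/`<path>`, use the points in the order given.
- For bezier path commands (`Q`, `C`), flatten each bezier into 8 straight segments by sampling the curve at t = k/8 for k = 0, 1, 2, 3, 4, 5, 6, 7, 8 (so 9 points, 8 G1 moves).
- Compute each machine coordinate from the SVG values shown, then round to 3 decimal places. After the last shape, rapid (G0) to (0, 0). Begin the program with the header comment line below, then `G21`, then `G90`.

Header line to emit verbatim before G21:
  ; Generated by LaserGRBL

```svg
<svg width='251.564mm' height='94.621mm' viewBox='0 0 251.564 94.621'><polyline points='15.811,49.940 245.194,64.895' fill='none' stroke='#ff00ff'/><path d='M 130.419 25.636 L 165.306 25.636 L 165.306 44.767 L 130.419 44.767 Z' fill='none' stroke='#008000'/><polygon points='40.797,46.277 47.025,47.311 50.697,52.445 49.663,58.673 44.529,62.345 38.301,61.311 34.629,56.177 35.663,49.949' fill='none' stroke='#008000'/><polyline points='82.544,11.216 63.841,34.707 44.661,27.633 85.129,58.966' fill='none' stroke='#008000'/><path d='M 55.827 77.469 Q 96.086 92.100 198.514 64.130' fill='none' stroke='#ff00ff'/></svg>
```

; Generated by LaserGRBL
G21
G90
G0 X15.811 Y44.681
M3 S820
G1 X245.194 Y29.726 F485
M5
G0 X130.419 Y68.985
M3 S464
G1 X165.306 Y68.985 F2169
G1 X165.306 Y49.854
G1 X130.419 Y49.854
G1 X130.419 Y68.985
M5
G0 X40.797 Y48.344
M3 S464
G1 X47.025 Y47.310 F2169
G1 X50.697 Y42.176
G1 X49.663 Y35.948
G1 X44.529 Y32.276
G1 X38.301 Y33.310
G1 X34.629 Y38.444
G1 X35.663 Y44.672
G1 X40.797 Y48.344
M5
G0 X82.544 Y83.405
M3 S464
G1 X63.841 Y59.914 F2169
G1 X44.661 Y66.988
G1 X85.129 Y35.655
M5
G0 X55.827 Y17.152
M3 S820
G1 X66.863 Y14.160 F485
G1 X79.842 Y12.499
G1 X94.764 Y12.170
G1 X111.628 Y13.171
G1 X130.436 Y15.504
G1 X151.186 Y19.169
G1 X173.878 Y24.164
G1 X198.514 Y30.491
M5
G0 X0.000 Y0.000

1 u = 1 mm; y_m = 94.621 − y.

[1] `<polyline>` line segment, #ff00ff→cut S820 F485: (15.811,44.681) → (245.194,29.726)

[2] `<path>` rectangle, #008000→score S464 F2169: (130.419,68.985) → (165.306,68.985) → (165.306,49.854) → (130.419,49.854) → (130.419,68.985) (closed)

[3] `<polygon>` regular polygon, #008000→score S464 F2169: (40.797,48.344) → (47.025,47.310) → (50.697,42.176) → (49.663,35.948) → (44.529,32.276) → (38.301,33.310) → (34.629,38.444) → (35.663,44.672) → (40.797,48.344) (closed)

[4] `<polyline>` open polyline, #008000→score S464 F2169: (82.544,83.405) → (63.841,59.914) → (44.661,66.988) → (85.129,35.655)

[5] `<path>` quadratic bezier, #ff00ff→cut S820 F485: (55.827,17.152) → (66.863,14.160) → (79.842,12.499) → (94.764,12.170) → (111.628,13.171) → (130.436,15.504) → (151.186,19.169) → (173.878,24.164) → (198.514,30.491)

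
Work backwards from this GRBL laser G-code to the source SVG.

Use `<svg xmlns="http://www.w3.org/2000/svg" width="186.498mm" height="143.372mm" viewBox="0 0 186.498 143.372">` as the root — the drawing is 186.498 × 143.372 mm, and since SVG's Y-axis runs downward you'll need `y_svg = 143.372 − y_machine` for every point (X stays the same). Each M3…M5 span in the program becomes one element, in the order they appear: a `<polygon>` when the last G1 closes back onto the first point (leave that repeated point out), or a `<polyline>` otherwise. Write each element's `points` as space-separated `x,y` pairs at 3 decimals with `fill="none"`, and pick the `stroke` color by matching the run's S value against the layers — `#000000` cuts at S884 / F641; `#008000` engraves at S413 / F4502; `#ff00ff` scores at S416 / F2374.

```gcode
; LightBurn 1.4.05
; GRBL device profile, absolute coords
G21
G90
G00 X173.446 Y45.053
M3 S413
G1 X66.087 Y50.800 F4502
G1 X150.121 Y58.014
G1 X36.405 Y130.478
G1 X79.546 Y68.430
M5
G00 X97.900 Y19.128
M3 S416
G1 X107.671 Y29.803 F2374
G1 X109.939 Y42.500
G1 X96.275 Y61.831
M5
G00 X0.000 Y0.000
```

Machine Y-up, SVG Y-down with viewBox height 143.372, so y_svg = 143.372 − y_machine; X carries over.

Run 1: S413 ⇒ engrave layer `#008000`. The run is open, so emit a `<polyline>` with points (Y-flipped): 173.446,98.319 66.087,92.572 150.121,85.358 36.405,12.894 79.546,74.942.

Run 2: S416 ⇒ score layer `#ff00ff`. The run is open, so emit a `<polyline>` with points (Y-flipped): 97.900,124.244 107.671,113.569 109.939,100.872 96.275,81.541.

<svg xmlns="http://www.w3.org/2000/svg" width="186.498mm" height="143.372mm" viewBox="0 0 186.498 143.372">
  <polyline points="173.446,98.319 66.087,92.572 150.121,85.358 36.405,12.894 79.546,74.942" fill="none" stroke="#008000"/>
  <polyline points="97.900,124.244 107.671,113.569 109.939,100.872 96.275,81.541" fill="none" stroke="#ff00ff"/>
</svg>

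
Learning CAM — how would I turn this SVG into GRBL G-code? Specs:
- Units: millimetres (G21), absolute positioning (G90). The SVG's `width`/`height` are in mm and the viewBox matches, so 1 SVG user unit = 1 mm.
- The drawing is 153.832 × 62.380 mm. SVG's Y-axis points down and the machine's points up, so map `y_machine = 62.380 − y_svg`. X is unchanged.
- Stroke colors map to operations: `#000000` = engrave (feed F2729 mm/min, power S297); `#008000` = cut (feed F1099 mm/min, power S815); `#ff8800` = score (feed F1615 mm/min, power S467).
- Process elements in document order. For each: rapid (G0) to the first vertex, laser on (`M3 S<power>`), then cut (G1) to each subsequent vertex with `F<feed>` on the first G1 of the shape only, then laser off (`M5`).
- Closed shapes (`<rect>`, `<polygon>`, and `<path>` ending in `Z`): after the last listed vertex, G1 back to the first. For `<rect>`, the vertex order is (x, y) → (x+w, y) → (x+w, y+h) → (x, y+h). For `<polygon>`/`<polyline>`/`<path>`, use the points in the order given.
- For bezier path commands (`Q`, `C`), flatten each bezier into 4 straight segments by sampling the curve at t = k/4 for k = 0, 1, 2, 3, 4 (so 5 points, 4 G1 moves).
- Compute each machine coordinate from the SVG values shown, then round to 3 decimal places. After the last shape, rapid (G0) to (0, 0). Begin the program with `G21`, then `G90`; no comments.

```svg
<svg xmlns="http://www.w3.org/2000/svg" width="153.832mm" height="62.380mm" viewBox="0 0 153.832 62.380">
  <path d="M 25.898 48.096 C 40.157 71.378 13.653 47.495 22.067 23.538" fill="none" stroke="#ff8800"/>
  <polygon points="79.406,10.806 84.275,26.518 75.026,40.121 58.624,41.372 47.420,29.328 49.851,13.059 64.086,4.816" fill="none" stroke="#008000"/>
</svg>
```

G21
G90
G0 X25.898 Y14.284
M3 S467
G1 X30.132 Y4.930 F1615
G1 X26.174 Y8.848
G1 X21.121 Y21.624
G1 X22.067 Y38.842
M5
G0 X79.406 Y51.574
M3 S815
G1 X84.275 Y35.862 F1099
G1 X75.026 Y22.259
G1 X58.624 Y21.008
G1 X47.420 Y33.052
G1 X49.851 Y49.321
G1 X64.086 Y57.564
G1 X79.406 Y51.574
M5
G0 X0.000 Y0.000

1 u = 1 mm; y_m = 62.380 − y.

[1] `<path>` cubic bezier, #ff8800→score S467 F1615: (25.898,14.284) → (30.132,4.930) → (26.174,8.848) → (21.121,21.624) → (22.067,38.842)

[2] `<polygon>` regular polygon, #008000→cut S815 F1099: (79.406,51.574) → (84.275,35.862) → (75.026,22.259) → (58.624,21.008) → (47.420,33.052) → (49.851,49.321) → (64.086,57.564) → (79.406,51.574) (closed)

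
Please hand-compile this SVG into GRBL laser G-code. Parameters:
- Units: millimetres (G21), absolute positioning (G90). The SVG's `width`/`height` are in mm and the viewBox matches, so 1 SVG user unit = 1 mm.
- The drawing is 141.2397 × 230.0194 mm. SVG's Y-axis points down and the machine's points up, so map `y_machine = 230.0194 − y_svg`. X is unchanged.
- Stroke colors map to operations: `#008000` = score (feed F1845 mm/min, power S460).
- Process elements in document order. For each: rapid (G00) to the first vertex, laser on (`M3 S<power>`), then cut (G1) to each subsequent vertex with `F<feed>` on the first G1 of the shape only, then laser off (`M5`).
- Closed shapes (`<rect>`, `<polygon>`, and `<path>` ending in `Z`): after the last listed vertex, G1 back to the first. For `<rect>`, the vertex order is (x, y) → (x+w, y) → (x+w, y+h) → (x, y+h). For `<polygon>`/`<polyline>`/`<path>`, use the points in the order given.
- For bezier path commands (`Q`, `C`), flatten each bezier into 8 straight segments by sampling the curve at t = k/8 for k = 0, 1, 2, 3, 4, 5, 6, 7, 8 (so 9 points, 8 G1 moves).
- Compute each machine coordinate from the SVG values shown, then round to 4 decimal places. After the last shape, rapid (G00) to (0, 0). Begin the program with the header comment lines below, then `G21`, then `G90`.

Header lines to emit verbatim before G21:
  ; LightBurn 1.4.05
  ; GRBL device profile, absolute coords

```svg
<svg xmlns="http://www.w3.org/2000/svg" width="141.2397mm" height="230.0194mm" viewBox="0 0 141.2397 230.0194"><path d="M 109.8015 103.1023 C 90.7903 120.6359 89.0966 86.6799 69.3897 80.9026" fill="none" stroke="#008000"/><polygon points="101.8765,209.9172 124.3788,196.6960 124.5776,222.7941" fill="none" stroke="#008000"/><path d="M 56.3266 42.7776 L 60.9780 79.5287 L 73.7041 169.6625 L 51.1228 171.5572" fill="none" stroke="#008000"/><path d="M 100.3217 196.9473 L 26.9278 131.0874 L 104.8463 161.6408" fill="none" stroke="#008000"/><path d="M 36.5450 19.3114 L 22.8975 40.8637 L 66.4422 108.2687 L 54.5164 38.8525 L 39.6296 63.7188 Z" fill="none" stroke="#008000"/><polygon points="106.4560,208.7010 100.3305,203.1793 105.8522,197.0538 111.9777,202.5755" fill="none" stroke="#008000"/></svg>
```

viewBox `0 0 141.2397 230.0194` with mm width/height → 1 unit = 1 mm. Flip: y_m = 230.0194 − y_svg.

**Shape 1** — `<path>` cubic bezier, stroke `#008000` → score (S460, F1845). Control points (SVG): P0=(109.8015,103.1023), P1=(90.7903,120.6359), P2=(89.0966,86.6799), P3=(69.3897,80.9026); sampled at t=k/8. Machine vertices: (109.8015,126.9171) → (103.4151,122.6000) → (98.2381,122.1764) → (93.8566,124.7127) → (89.8565,129.2754) → (85.8238,134.9307) → (81.3444,140.7451) → (76.0044,145.7850) → (69.3897,149.1168). Open path.

**Shape 2** — `<polygon>` regular polygon, stroke `#008000` → score (S460, F1845). Machine vertices: (101.8765,20.1022) → (124.3788,33.3234) → (124.5776,7.2253) → (101.8765,20.1022). Closed: final G1 returns to the first vertex.

**Shape 3** — `<path>` open polyline, stroke `#008000` → score (S460, F1845). Machine vertices: (56.3266,187.2418) → (60.9780,150.4907) → (73.7041,60.3569) → (51.1228,58.4622). Open path.

**Shape 4** — `<path>` open polyline, stroke `#008000` → score (S460, F1845). Machine vertices: (100.3217,33.0721) → (26.9278,98.9320) → (104.8463,68.3786). Open path.

**Shape 5** — `<path>` closed polygon, stroke `#008000` → score (S460, F1845). Machine vertices: (36.5450,210.7080) → (22.8975,189.1557) → (66.4422,121.7507) → (54.5164,191.1669) → (39.6296,166.3006) → (36.5450,210.7080). Closed: final G1 returns to the first vertex.

**Shape 6** — `<polygon>` regular polygon, stroke `#008000` → score (S460, F1845). Machine vertices: (106.4560,21.3184) → (100.3305,26.8401) → (105.8522,32.9656) → (111.9777,27.4439) → (106.4560,21.3184). Closed: final G1 returns to the first vertex.

; LightBurn 1.4.05
; GRBL device profile, absolute coords
G21
G90
G00 X109.8015 Y126.9171
M3 S460
G1 X103.4151 Y122.6000 F1845
G1 X98.2381 Y122.1764
G1 X93.8566 Y124.7127
G1 X89.8565 Y129.2754
G1 X85.8238 Y134.9307
G1 X81.3444 Y140.7451
G1 X76.0044 Y145.7850
G1 X69.3897 Y149.1168
M5
G00 X101.8765 Y20.1022
M3 S460
G1 X124.3788 Y33.3234 F1845
G1 X124.5776 Y7.2253
G1 X101.8765 Y20.1022
M5
G00 X56.3266 Y187.2418
M3 S460
G1 X60.9780 Y150.4907 F1845
G1 X73.7041 Y60.3569
G1 X51.1228 Y58.4622
M5
G00 X100.3217 Y33.0721
M3 S460
G1 X26.9278 Y98.9320 F1845
G1 X104.8463 Y68.3786
M5
G00 X36.5450 Y210.7080
M3 S460
G1 X22.8975 Y189.1557 F1845
G1 X66.4422 Y121.7507
G1 X54.5164 Y191.1669
G1 X39.6296 Y166.3006
G1 X36.5450 Y210.7080
M5
G00 X106.4560 Y21.3184
M3 S460
G1 X100.3305 Y26.8401 F1845
G1 X105.8522 Y32.9656
G1 X111.9777 Y27.4439
G1 X106.4560 Y21.3184
M5
G00 X0.0000 Y0.0000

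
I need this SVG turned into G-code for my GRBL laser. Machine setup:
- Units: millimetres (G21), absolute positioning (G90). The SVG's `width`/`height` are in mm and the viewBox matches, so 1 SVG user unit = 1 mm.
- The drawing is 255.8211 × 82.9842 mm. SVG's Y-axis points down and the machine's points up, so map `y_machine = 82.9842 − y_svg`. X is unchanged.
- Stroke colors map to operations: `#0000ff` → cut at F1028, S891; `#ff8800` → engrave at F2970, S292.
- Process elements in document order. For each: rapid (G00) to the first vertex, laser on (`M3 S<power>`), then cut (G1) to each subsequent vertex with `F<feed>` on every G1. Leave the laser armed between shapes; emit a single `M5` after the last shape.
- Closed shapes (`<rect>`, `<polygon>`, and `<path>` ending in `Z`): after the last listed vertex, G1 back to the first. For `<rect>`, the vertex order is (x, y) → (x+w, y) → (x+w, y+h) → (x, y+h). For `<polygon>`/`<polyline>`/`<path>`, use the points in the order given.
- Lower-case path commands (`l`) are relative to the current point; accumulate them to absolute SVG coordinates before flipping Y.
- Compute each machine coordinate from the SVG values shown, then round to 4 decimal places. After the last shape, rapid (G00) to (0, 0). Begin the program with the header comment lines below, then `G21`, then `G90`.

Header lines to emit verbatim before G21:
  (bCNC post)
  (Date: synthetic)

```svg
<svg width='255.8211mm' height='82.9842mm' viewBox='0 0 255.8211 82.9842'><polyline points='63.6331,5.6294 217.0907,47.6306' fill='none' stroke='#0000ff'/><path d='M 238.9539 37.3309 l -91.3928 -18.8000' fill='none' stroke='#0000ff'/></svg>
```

(bCNC post)
(Date: synthetic)
G21
G90
G00 X63.6331 Y77.3548
M3 S891
G1 X217.0907 Y35.3536 F1028
G00 X238.9539 Y45.6533
M3 S891
G1 X147.5611 Y64.4533 F1028
M5
G00 X0.0000 Y0.0000

Since the viewBox matches the mm dimensions, user units are millimetres directly. The only transform is the Y-flip y_m = 82.9842 − y_svg.

Shape 1 is a line segment drawn with `<polyline>`. Its stroke #0000ff means cut at S891, F1028. After flipping Y the toolpath is (63.6331,77.3548) → (217.0907,35.3536).

Shape 2 is a line segment drawn with `<path>`. Its stroke #0000ff means cut at S891, F1028. After flipping Y the toolpath is (238.9539,45.6533) → (147.5611,64.4533).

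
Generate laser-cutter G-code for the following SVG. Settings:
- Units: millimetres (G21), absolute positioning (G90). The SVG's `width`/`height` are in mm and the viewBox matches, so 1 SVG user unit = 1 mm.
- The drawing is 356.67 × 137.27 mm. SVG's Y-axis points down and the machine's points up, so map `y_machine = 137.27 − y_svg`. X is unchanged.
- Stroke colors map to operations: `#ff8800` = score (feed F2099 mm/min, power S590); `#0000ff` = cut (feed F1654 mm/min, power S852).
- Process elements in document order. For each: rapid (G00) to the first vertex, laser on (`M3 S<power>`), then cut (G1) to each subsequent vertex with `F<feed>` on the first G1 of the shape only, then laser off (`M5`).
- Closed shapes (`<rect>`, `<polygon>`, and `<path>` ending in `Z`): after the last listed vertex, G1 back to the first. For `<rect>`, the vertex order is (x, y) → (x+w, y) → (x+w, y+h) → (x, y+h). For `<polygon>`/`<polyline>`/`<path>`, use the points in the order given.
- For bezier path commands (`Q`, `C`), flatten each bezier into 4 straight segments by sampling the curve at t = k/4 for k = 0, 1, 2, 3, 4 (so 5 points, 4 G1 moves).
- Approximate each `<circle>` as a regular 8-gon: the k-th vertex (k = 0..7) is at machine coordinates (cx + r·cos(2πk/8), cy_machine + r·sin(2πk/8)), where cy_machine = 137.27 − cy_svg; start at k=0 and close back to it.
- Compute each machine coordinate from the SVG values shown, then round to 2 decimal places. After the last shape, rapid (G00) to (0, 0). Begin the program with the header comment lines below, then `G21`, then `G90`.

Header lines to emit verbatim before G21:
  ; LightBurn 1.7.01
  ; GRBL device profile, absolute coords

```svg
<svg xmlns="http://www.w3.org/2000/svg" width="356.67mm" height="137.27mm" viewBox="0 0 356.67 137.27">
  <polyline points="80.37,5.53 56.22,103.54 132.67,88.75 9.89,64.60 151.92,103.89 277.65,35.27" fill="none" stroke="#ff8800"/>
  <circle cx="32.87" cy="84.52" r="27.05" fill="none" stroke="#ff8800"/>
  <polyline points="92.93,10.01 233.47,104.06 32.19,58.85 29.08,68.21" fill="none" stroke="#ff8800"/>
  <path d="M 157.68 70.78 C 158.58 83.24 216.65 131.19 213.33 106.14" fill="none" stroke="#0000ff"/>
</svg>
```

1 u = 1 mm; y_m = 137.27 − y.

[1] `<polyline>` open polyline, #ff8800→score S590 F2099: (80.37,131.74) → (56.22,33.73) → (132.67,48.52) → (9.89,72.67) → (151.92,33.38) → (277.65,102.00)

[2] `<circle>` circle, #ff8800→score S590 F2099: (59.92,52.75) → (52.00,71.88) → (32.87,79.80) → (13.74,71.88) → (5.82,52.75) → (13.74,33.62) → (32.87,25.70) → (52.00,33.62) → (59.92,52.75) (closed)

[3] `<polyline>` open polyline, #ff8800→score S590 F2099: (92.93,127.26) → (233.47,33.21) → (32.19,78.42) → (29.08,69.06)

[4] `<path>` cubic bezier, #0000ff→cut S852 F1654: (157.68,66.49) → (167.22,52.19) → (187.09,34.74) → (206.16,24.33) → (213.33,31.13)

; LightBurn 1.7.01
; GRBL device profile, absolute coords
G21
G90
G00 X80.37 Y131.74
M3 S590
G1 X56.22 Y33.73 F2099
G1 X132.67 Y48.52
G1 X9.89 Y72.67
G1 X151.92 Y33.38
G1 X277.65 Y102.00
M5
G00 X59.92 Y52.75
M3 S590
G1 X52.00 Y71.88 F2099
G1 X32.87 Y79.80
G1 X13.74 Y71.88
G1 X5.82 Y52.75
G1 X13.74 Y33.62
G1 X32.87 Y25.70
G1 X52.00 Y33.62
G1 X59.92 Y52.75
M5
G00 X92.93 Y127.26
M3 S590
G1 X233.47 Y33.21 F2099
G1 X32.19 Y78.42
G1 X29.08 Y69.06
M5
G00 X157.68 Y66.49
M3 S852
G1 X167.22 Y52.19 F1654
G1 X187.09 Y34.74
G1 X206.16 Y24.33
G1 X213.33 Y31.13
M5
G00 X0.00 Y0.00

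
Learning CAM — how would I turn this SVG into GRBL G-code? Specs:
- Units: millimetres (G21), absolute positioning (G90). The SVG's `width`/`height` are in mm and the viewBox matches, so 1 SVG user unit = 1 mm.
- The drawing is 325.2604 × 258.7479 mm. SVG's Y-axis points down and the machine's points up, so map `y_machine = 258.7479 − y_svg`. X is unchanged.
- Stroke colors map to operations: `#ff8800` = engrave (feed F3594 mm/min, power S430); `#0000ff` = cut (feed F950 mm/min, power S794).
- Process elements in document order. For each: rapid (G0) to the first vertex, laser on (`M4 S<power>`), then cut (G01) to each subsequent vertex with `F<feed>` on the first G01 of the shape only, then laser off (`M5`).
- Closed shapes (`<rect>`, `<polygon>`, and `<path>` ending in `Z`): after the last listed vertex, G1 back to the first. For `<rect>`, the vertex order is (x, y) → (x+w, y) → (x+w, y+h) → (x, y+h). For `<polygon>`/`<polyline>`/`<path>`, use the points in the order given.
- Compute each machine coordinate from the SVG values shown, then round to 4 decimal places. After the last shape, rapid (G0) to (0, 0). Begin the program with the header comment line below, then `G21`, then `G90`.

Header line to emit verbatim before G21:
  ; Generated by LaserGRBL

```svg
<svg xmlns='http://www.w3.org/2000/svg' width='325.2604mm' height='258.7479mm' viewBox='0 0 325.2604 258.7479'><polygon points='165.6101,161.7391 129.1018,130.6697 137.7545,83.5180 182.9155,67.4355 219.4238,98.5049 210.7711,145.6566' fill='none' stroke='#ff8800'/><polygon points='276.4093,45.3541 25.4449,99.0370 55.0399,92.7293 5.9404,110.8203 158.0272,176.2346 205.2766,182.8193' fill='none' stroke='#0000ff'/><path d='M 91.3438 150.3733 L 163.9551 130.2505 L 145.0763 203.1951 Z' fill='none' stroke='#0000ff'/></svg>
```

Since the viewBox matches the mm dimensions, user units are millimetres directly. The only transform is the Y-flip y_m = 258.7479 − y_svg.

Shape 1 is a regular polygon drawn with `<polygon>`. Its stroke #ff8800 means engrave at S430, F3594. After flipping Y the toolpath is (165.6101,97.0088) → (129.1018,128.0782) → (137.7545,175.2299) → (182.9155,191.3124) → (219.4238,160.2430) → (210.7711,113.0913) → (165.6101,97.0088), returning to the start.

Shape 2 is a closed polygon drawn with `<polygon>`. Its stroke #0000ff means cut at S794, F950. After flipping Y the toolpath is (276.4093,213.3938) → (25.4449,159.7109) → (55.0399,166.0186) → (5.9404,147.9276) → (158.0272,82.5133) → (205.2766,75.9286) → (276.4093,213.3938), returning to the start.

Shape 3 is a regular polygon drawn with `<path>`. Its stroke #0000ff means cut at S794, F950. After flipping Y the toolpath is (91.3438,108.3746) → (163.9551,128.4974) → (145.0763,55.5528) → (91.3438,108.3746), returning to the start.

; Generated by LaserGRBL
G21
G90
G0 X165.6101 Y97.0088
M4 S430
G01 X129.1018 Y128.0782 F3594
G01 X137.7545 Y175.2299
G01 X182.9155 Y191.3124
G01 X219.4238 Y160.2430
G01 X210.7711 Y113.0913
G01 X165.6101 Y97.0088
M5
G0 X276.4093 Y213.3938
M4 S794
G01 X25.4449 Y159.7109 F950
G01 X55.0399 Y166.0186
G01 X5.9404 Y147.9276
G01 X158.0272 Y82.5133
G01 X205.2766 Y75.9286
G01 X276.4093 Y213.3938
M5
G0 X91.3438 Y108.3746
M4 S794
G01 X163.9551 Y128.4974 F950
G01 X145.0763 Y55.5528
G01 X91.3438 Y108.3746
M5
G0 X0.0000 Y0.0000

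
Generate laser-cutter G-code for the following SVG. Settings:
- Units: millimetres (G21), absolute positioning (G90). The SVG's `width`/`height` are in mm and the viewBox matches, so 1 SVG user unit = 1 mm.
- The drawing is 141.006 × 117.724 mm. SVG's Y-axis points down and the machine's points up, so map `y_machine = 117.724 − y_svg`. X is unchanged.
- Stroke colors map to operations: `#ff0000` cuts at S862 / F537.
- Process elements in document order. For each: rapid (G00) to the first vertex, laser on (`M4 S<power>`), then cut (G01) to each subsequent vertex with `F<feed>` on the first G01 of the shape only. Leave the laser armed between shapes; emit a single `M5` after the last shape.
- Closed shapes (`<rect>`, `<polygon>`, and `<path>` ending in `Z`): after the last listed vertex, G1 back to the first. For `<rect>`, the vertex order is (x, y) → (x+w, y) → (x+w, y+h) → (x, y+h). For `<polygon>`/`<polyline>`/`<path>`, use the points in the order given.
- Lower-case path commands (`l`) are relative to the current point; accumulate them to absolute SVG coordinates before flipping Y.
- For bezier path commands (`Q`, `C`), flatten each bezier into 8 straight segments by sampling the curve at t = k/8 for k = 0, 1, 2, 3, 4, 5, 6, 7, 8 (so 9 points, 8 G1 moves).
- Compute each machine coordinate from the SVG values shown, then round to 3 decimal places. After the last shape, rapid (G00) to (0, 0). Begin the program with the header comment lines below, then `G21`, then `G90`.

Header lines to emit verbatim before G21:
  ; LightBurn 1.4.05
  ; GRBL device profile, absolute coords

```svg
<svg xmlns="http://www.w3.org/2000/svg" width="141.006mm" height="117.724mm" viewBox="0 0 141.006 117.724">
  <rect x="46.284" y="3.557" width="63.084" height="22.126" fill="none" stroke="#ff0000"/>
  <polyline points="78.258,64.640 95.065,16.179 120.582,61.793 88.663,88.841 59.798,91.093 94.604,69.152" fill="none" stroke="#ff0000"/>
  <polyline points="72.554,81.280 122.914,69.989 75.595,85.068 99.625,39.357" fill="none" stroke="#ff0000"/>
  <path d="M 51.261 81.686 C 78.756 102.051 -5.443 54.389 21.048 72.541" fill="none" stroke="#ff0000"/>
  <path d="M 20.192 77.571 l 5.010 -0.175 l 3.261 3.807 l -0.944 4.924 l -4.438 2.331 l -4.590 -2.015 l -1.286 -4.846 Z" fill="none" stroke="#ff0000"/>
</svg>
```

; LightBurn 1.4.05
; GRBL device profile, absolute coords
G21
G90
G00 X46.284 Y114.167
M4 S862
G01 X109.368 Y114.167 F537
G01 X109.368 Y92.041
G01 X46.284 Y92.041
G01 X46.284 Y114.167
G00 X78.258 Y53.084
M4 S862
G01 X95.065 Y101.545 F537
G01 X120.582 Y55.931
G01 X88.663 Y28.883
G01 X59.798 Y26.631
G01 X94.604 Y48.572
G00 X72.554 Y36.444
M4 S862
G01 X122.914 Y47.735 F537
G01 X75.595 Y32.656
G01 X99.625 Y78.367
G00 X51.261 Y36.038
M4 S862
G01 X56.770 Y31.328 F537
G01 X54.414 Y31.428
G01 X46.799 Y34.768
G01 X36.531 Y39.781
G01 X26.216 Y44.897
G01 X18.459 Y48.548
G01 X15.868 Y49.166
G01 X21.048 Y45.183
G00 X20.192 Y40.153
M4 S862
G01 X25.202 Y40.328 F537
G01 X28.463 Y36.521
G01 X27.519 Y31.597
G01 X23.081 Y29.266
G01 X18.491 Y31.281
G01 X17.205 Y36.127
G01 X20.192 Y40.153
M5
G00 X0.000 Y0.000

1 u = 1 mm; y_m = 117.724 − y.

[1] `<rect>` rectangle, #ff0000→cut S862 F537: (46.284,114.167) → (109.368,114.167) → (109.368,92.041) → (46.284,92.041) → (46.284,114.167) (closed)

[2] `<polyline>` open polyline, #ff0000→cut S862 F537: (78.258,53.084) → (95.065,101.545) → (120.582,55.931) → (88.663,28.883) → (59.798,26.631) → (94.604,48.572)

[3] `<polyline>` open polyline, #ff0000→cut S862 F537: (72.554,36.444) → (122.914,47.735) → (75.595,32.656) → (99.625,78.367)

[4] `<path>` cubic bezier, #ff0000→cut S862 F537: (51.261,36.038) → (56.770,31.328) → (54.414,31.428) → (46.799,34.768) → (36.531,39.781) → (26.216,44.897) → (18.459,48.548) → (15.868,49.166) → (21.048,45.183)

[5] `<path>` regular polygon, #ff0000→cut S862 F537: (20.192,40.153) → (25.202,40.328) → (28.463,36.521) → (27.519,31.597) → (23.081,29.266) → (18.491,31.281) → (17.205,36.127) → (20.192,40.153) (closed)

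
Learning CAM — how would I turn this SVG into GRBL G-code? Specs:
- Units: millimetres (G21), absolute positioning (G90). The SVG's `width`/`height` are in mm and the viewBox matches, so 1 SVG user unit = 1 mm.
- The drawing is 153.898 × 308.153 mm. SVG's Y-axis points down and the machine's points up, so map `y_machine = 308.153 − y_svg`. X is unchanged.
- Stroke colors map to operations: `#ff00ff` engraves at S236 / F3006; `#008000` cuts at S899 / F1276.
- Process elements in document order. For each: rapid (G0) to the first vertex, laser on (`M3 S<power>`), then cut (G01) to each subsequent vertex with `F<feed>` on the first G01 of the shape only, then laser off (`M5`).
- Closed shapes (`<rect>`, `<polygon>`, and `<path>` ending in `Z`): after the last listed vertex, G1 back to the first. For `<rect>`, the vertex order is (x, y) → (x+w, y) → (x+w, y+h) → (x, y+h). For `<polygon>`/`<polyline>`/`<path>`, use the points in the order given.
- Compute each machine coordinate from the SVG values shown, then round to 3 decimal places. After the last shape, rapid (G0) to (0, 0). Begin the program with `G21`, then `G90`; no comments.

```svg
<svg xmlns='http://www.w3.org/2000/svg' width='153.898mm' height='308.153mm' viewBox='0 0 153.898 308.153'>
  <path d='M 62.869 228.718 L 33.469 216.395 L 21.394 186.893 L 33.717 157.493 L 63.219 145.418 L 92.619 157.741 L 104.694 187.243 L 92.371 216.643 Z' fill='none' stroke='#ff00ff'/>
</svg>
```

G21
G90
G0 X62.869 Y79.435
M3 S236
G01 X33.469 Y91.758 F3006
G01 X21.394 Y121.260
G01 X33.717 Y150.660
G01 X63.219 Y162.735
G01 X92.619 Y150.412
G01 X104.694 Y120.910
G01 X92.371 Y91.510
G01 X62.869 Y79.435
M5
G0 X0.000 Y0.000

viewBox `0 0 153.898 308.153` with mm width/height → 1 unit = 1 mm. Flip: y_m = 308.153 − y_svg.

**Shape 1** — `<path>` regular polygon, stroke `#ff00ff` → engrave (S236, F3006). Machine vertices: (62.869,79.435) → (33.469,91.758) → (21.394,121.260) → (33.717,150.660) → (63.219,162.735) → (92.619,150.412) → (104.694,120.910) → (92.371,91.510) → (62.869,79.435). Closed: final G1 returns to the first vertex.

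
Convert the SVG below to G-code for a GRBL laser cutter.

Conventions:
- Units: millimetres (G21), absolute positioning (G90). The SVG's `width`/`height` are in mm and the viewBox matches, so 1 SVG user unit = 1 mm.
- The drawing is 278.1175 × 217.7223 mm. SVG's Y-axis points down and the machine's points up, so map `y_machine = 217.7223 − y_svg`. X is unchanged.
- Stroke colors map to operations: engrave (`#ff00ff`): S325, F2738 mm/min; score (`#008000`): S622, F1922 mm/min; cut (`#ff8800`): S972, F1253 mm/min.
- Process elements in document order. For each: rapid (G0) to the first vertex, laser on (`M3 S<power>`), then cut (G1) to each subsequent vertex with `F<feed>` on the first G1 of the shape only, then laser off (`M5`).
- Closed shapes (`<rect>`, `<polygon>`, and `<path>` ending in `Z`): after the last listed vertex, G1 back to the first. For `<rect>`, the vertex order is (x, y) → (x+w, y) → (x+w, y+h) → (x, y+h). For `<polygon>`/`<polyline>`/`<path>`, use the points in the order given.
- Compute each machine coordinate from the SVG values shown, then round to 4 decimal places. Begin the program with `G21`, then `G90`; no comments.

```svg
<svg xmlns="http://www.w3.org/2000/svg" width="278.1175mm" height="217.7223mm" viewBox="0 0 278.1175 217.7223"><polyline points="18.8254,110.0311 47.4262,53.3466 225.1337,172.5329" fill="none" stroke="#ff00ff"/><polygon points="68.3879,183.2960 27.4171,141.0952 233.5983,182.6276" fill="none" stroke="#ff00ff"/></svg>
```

1 u = 1 mm; y_m = 217.7223 − y.

[1] `<polyline>` open polyline, #ff00ff→engrave S325 F2738: (18.8254,107.6912) → (47.4262,164.3757) → (225.1337,45.1894)

[2] `<polygon>` closed polygon, #ff00ff→engrave S325 F2738: (68.3879,34.4263) → (27.4171,76.6271) → (233.5983,35.0947) → (68.3879,34.4263) (closed)

G21
G90
G0 X18.8254 Y107.6912
M3 S325
G1 X47.4262 Y164.3757 F2738
G1 X225.1337 Y45.1894
M5
G0 X68.3879 Y34.4263
M3 S325
G1 X27.4171 Y76.6271 F2738
G1 X233.5983 Y35.0947
G1 X68.3879 Y34.4263
M5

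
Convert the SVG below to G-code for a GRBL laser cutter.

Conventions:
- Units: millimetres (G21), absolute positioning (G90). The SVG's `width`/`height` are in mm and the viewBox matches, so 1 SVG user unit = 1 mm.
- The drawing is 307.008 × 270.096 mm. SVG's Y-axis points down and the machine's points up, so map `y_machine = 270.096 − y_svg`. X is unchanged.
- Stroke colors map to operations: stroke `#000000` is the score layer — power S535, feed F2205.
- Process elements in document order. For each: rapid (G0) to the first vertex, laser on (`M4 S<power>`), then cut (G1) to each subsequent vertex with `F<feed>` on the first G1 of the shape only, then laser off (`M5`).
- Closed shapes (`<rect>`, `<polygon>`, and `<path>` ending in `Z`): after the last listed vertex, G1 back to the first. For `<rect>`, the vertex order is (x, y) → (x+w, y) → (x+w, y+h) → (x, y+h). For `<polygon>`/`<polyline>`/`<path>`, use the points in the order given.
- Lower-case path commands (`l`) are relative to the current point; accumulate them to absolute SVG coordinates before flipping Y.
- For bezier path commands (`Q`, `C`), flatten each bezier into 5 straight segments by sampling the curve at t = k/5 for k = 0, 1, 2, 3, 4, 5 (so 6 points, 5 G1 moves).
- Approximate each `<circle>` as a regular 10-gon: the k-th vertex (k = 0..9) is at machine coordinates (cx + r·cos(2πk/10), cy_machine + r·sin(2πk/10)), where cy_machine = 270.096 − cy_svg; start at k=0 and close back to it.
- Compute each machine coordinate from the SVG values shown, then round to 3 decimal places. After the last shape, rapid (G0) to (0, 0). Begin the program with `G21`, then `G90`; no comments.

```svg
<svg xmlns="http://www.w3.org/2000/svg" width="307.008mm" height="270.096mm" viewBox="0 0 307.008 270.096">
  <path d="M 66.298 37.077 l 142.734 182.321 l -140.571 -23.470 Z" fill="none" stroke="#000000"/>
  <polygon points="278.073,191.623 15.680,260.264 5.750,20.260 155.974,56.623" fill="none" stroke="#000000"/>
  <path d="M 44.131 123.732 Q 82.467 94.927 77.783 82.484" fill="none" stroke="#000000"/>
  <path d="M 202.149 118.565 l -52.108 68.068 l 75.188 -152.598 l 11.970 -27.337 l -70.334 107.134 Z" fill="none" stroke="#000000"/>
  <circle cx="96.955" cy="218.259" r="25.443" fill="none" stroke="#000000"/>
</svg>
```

viewBox `0 0 307.008 270.096` with mm width/height → 1 unit = 1 mm. Flip: y_m = 270.096 − y_svg.

**Shape 1** — `<path>` closed polygon, stroke `#000000` → score (S535, F2205). Machine vertices: (66.298,233.019) → (209.032,50.698) → (68.461,74.168) → (66.298,233.019). Closed: final G1 returns to the first vertex.

**Shape 2** — `<polygon>` closed polygon, stroke `#000000` → score (S535, F2205). Machine vertices: (278.073,78.473) → (15.680,9.832) → (5.750,249.836) → (155.974,213.473) → (278.073,78.473). Closed: final G1 returns to the first vertex.

**Shape 3** — `<path>` quadratic bezier, stroke `#000000` → score (S535, F2205). Control points (SVG): P0=(44.131,123.732), P1=(82.467,94.927), P2=(77.783,82.484); sampled at t=k/5. Machine vertices: (44.131,146.364) → (57.745,157.232) → (67.917,166.790) → (74.647,175.040) → (77.936,181.980) → (77.783,187.612). Open path.

**Shape 4** — `<path>` closed polygon, stroke `#000000` → score (S535, F2205). Machine vertices: (202.149,151.531) → (150.041,83.463) → (225.229,236.061) → (237.199,263.398) → (166.865,156.264) → (202.149,151.531). Closed: final G1 returns to the first vertex.

**Shape 5** — `<circle>` circle, stroke `#000000` → score (S535, F2205). Machine vertices: (122.398,51.837) → (117.539,66.792) → (104.817,76.035) → (89.093,76.035) → (76.371,66.792) → (71.512,51.837) → (76.371,36.882) → (89.093,27.639) → (104.817,27.639) → (117.539,36.882) → (122.398,51.837). Closed: final G1 returns to the first vertex.

G21
G90
G0 X66.298 Y233.019
M4 S535
G1 X209.032 Y50.698 F2205
G1 X68.461 Y74.168
G1 X66.298 Y233.019
M5
G0 X278.073 Y78.473
M4 S535
G1 X15.680 Y9.832 F2205
G1 X5.750 Y249.836
G1 X155.974 Y213.473
G1 X278.073 Y78.473
M5
G0 X44.131 Y146.364
M4 S535
G1 X57.745 Y157.232 F2205
G1 X67.917 Y166.790
G1 X74.647 Y175.040
G1 X77.936 Y181.980
G1 X77.783 Y187.612
M5
G0 X202.149 Y151.531
M4 S535
G1 X150.041 Y83.463 F2205
G1 X225.229 Y236.061
G1 X237.199 Y263.398
G1 X166.865 Y156.264
G1 X202.149 Y151.531
M5
G0 X122.398 Y51.837
M4 S535
G1 X117.539 Y66.792 F2205
G1 X104.817 Y76.035
G1 X89.093 Y76.035
G1 X76.371 Y66.792
G1 X71.512 Y51.837
G1 X76.371 Y36.882
G1 X89.093 Y27.639
G1 X104.817 Y27.639
G1 X117.539 Y36.882
G1 X122.398 Y51.837
M5
G0 X0.000 Y0.000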